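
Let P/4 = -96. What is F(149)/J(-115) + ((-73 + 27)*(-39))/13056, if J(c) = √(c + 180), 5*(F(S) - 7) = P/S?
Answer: 299/2176 + 4831*√65/48425 ≈ 0.94172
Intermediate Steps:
P = -384 (P = 4*(-96) = -384)
F(S) = 7 - 384/(5*S) (F(S) = 7 + (-384/S)/5 = 7 - 384/(5*S))
J(c) = √(180 + c)
F(149)/J(-115) + ((-73 + 27)*(-39))/13056 = (7 - 384/5/149)/(√(180 - 115)) + ((-73 + 27)*(-39))/13056 = (7 - 384/5*1/149)/(√65) - 46*(-39)*(1/13056) = (7 - 384/745)*(√65/65) + 1794*(1/13056) = 4831*(√65/65)/745 + 299/2176 = 4831*√65/48425 + 299/2176 = 299/2176 + 4831*√65/48425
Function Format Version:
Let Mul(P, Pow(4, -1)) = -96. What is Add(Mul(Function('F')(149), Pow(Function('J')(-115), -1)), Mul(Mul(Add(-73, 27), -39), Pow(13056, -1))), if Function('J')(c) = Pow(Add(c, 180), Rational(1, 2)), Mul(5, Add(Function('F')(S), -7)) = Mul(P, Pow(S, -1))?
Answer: Add(Rational(299, 2176), Mul(Rational(4831, 48425), Pow(65, Rational(1, 2)))) ≈ 0.94172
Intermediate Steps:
P = -384 (P = Mul(4, -96) = -384)
Function('F')(S) = Add(7, Mul(Rational(-384, 5), Pow(S, -1))) (Function('F')(S) = Add(7, Mul(Rational(1, 5), Mul(-384, Pow(S, -1)))) = Add(7, Mul(Rational(-384, 5), Pow(S, -1))))
Function('J')(c) = Pow(Add(180, c), Rational(1, 2))
Add(Mul(Function('F')(149), Pow(Function('J')(-115), -1)), Mul(Mul(Add(-73, 27), -39), Pow(13056, -1))) = Add(Mul(Add(7, Mul(Rational(-384, 5), Pow(149, -1))), Pow(Pow(Add(180, -115), Rational(1, 2)), -1)), Mul(Mul(Add(-73, 27), -39), Pow(13056, -1))) = Add(Mul(Add(7, Mul(Rational(-384, 5), Rational(1, 149))), Pow(Pow(65, Rational(1, 2)), -1)), Mul(Mul(-46, -39), Rational(1, 13056))) = Add(Mul(Add(7, Rational(-384, 745)), Mul(Rational(1, 65), Pow(65, Rational(1, 2)))), Mul(1794, Rational(1, 13056))) = Add(Mul(Rational(4831, 745), Mul(Rational(1, 65), Pow(65, Rational(1, 2)))), Rational(299, 2176)) = Add(Mul(Rational(4831, 48425), Pow(65, Rational(1, 2))), Rational(299, 2176)) = Add(Rational(299, 2176), Mul(Rational(4831, 48425), Pow(65, Rational(1, 2))))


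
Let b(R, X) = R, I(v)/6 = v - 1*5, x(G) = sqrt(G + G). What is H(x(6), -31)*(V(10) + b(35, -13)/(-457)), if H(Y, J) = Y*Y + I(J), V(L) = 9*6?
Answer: -5027172/457 ≈ -11000.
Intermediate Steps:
V(L) = 54
x(G) = sqrt(2)*sqrt(G) (x(G) = sqrt(2*G) = sqrt(2)*sqrt(G))
I(v) = -30 + 6*v (I(v) = 6*(v - 1*5) = 6*(v - 5) = 6*(-5 + v) = -30 + 6*v)
H(Y, J) = -30 + Y**2 + 6*J (H(Y, J) = Y*Y + (-30 + 6*J) = Y**2 + (-30 + 6*J) = -30 + Y**2 + 6*J)
H(x(6), -31)*(V(10) + b(35, -13)/(-457)) = (-30 + (sqrt(2)*sqrt(6))**2 + 6*(-31))*(54 + 35/(-457)) = (-30 + (2*sqrt(3))**2 - 186)*(54 + 35*(-1/457)) = (-30 + 12 - 186)*(54 - 35/457) = -204*24643/457 = -5027172/457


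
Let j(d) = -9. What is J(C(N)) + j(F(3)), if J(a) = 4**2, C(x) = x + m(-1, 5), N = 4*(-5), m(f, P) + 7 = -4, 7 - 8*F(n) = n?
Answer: 7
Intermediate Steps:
F(n) = 7/8 - n/8
m(f, P) = -11 (m(f, P) = -7 - 4 = -11)
N = -20
C(x) = -11 + x (C(x) = x - 11 = -11 + x)
J(a) = 16
J(C(N)) + j(F(3)) = 16 - 9 = 7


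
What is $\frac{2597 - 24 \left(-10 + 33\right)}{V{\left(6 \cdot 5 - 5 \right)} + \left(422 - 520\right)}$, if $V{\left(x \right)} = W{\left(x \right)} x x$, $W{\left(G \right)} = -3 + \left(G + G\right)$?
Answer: $\frac{2045}{29277} \approx 0.06985$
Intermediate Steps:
$W{\left(G \right)} = -3 + 2 G$
$V{\left(x \right)} = x^{2} \left(-3 + 2 x\right)$ ($V{\left(x \right)} = \left(-3 + 2 x\right) x x = x \left(-3 + 2 x\right) x = x^{2} \left(-3 + 2 x\right)$)
$\frac{2597 - 24 \left(-10 + 33\right)}{V{\left(6 \cdot 5 - 5 \right)} + \left(422 - 520\right)} = \frac{2597 - 24 \left(-10 + 33\right)}{\left(6 \cdot 5 - 5\right)^{2} \left(-3 + 2 \left(6 \cdot 5 - 5\right)\right) + \left(422 - 520\right)} = \frac{2597 - 552}{\left(30 - 5\right)^{2} \left(-3 + 2 \left(30 - 5\right)\right) - 98} = \frac{2597 - 552}{25^{2} \left(-3 + 2 \cdot 25\right) - 98} = \frac{2045}{625 \left(-3 + 50\right) - 98} = \frac{2045}{625 \cdot 47 - 98} = \frac{2045}{29375 - 98} = \frac{2045}{29277}$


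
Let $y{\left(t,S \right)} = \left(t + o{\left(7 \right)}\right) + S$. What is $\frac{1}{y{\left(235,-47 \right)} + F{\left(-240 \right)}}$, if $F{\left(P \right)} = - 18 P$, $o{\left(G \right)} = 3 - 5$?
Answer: $\frac{1}{4506} \approx 0.00022193$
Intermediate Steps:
$o{\left(G \right)} = -2$ ($o{\left(G \right)} = 3 - 5 = -2$)
$y{\left(t,S \right)} = -2 + S + t$ ($y{\left(t,S \right)} = \left(t - 2\right) + S = \left(-2 + t\right) + S = -2 + S + t$)
$\frac{1}{y{\left(235,-47 \right)} + F{\left(-240 \right)}} = \frac{1}{\left(-2 - 47 + 235\right) - -4320} = \frac{1}{186 + 4320} = \frac{1}{4506}$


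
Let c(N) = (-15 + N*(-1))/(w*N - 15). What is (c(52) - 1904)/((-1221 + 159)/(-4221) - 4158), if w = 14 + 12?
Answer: 170562905/372446944 ≈ 0.45795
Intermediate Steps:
w = 26
c(N) = (-15 - N)/(-15 + 26*N) (c(N) = (-15 + N*(-1))/(26*N - 15) = (-15 - N)/(-15 + 26*N))
(c(52) - 1904)/((-1221 + 159)/(-4221) - 4158) = ((-15 - 1*52)/(-15 + 26*52) - 1904)/((-1221 + 159)/(-4221) - 4158) = ((-15 - 52)/(-15 + 1352) - 1904)/(-1062*(-1/4221) - 4158) = (-67/1337 - 1904)/(118/469 - 4158) = ((1/1337)*(-67) - 1904)/(-1949984/469) = (-67/1337 - 1904)*(-469/1949984) = -2545715/1337*(-469/1949984) = 170562905/372446944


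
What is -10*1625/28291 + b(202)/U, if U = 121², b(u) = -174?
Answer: -242838884/414208531 ≈ -0.58627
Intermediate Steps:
U = 14641
-10*1625/28291 + b(202)/U = -10*1625/28291 - 174/14641 = -16250*1/28291 - 174*1/14641 = -16250/28291 - 174/14641 = -242838884/414208531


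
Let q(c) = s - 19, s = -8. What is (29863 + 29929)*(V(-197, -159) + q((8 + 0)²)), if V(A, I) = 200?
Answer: 10344016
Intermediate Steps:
q(c) = -27 (q(c) = -8 - 19 = -27)
(29863 + 29929)*(V(-197, -159) + q((8 + 0)²)) = (29863 + 29929)*(200 - 27) = 59792*173 = 10344016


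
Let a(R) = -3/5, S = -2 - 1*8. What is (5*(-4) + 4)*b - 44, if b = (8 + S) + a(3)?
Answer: -12/5 ≈ -2.4000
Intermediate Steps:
S = -10 (S = -2 - 8 = -10)
a(R) = -⅗ (a(R) = -3*⅕ = -⅗)
b = -13/5 (b = (8 - 10) - ⅗ = -2 - ⅗ = -13/5 ≈ -2.6000)
(5*(-4) + 4)*b - 44 = (5*(-4) + 4)*(-13/5) - 44 = (-20 + 4)*(-13/5) - 44 = -16*(-13/5) - 44 = 208/5 - 44 = -12/5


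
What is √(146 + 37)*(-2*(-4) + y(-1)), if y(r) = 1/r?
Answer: 7*√183 ≈ 94.694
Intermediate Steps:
√(146 + 37)*(-2*(-4) + y(-1)) = √(146 + 37)*(-2*(-4) + 1/(-1)) = √183*(8 - 1) = √183*7 = 7*√183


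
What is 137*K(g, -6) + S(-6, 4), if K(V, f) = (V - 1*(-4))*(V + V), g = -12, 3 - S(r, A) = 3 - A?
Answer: 26308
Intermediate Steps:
S(r, A) = A (S(r, A) = 3 - (3 - A) = 3 + (-3 + A) = A)
K(V, f) = 2*V*(4 + V) (K(V, f) = (V + 4)*(2*V) = (4 + V)*(2*V) = 2*V*(4 + V))
137*K(g, -6) + S(-6, 4) = 137*(2*(-12)*(4 - 12)) + 4 = 137*(2*(-12)*(-8)) + 4 = 137*192 + 4 = 26304 + 4 = 26308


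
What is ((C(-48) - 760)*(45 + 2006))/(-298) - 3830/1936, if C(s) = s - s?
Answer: 754154505/144232 ≈ 5228.8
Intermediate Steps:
C(s) = 0
((C(-48) - 760)*(45 + 2006))/(-298) - 3830/1936 = ((0 - 760)*(45 + 2006))/(-298) - 3830/1936 = -760*2051*(-1/298) - 3830*1/1936 = -1558760*(-1/298) - 1915/968 = 779380/149 - 1915/968 = 754154505/144232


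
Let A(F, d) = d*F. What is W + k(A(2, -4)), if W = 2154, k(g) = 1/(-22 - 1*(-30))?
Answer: 17233/8 ≈ 2154.1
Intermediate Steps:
A(F, d) = F*d
k(g) = ⅛ (k(g) = 1/(-22 + 30) = 1/8 = ⅛)
W + k(A(2, -4)) = 2154 + ⅛ = 17233/8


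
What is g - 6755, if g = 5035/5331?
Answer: -36005870/5331 ≈ -6754.1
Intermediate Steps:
g = 5035/5331 (g = 5035*(1/5331) = 5035/5331 ≈ 0.94448)
g - 6755 = 5035/5331 - 6755 = -36005870/5331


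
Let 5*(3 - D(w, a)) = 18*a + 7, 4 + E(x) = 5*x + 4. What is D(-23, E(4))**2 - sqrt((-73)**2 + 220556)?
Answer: 123904/25 - 37*sqrt(165) ≈ 4480.9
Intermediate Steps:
E(x) = 5*x (E(x) = -4 + (5*x + 4) = -4 + (4 + 5*x) = 5*x)
D(w, a) = 8/5 - 18*a/5 (D(w, a) = 3 - (18*a + 7)/5 = 3 - (7 + 18*a)/5 = 3 + (-7/5 - 18*a/5) = 8/5 - 18*a/5)
D(-23, E(4))**2 - sqrt((-73)**2 + 220556) = (8/5 - 18*4)**2 - sqrt((-73)**2 + 220556) = (8/5 - 18/5*20)**2 - sqrt(5329 + 220556) = (8/5 - 72)**2 - sqrt(225885) = (-352/5)**2 - 37*sqrt(165) = 123904/25 - 37*sqrt(165)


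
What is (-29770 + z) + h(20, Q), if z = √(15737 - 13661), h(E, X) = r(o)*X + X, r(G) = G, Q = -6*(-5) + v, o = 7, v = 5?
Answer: -29490 + 2*√519 ≈ -29444.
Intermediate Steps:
Q = 35 (Q = -6*(-5) + 5 = 30 + 5 = 35)
h(E, X) = 8*X (h(E, X) = 7*X + X = 8*X)
z = 2*√519 (z = √2076 = 2*√519 ≈ 45.563)
(-29770 + z) + h(20, Q) = (-29770 + 2*√519) + 8*35 = (-29770 + 2*√519) + 280 = -29490 + 2*√519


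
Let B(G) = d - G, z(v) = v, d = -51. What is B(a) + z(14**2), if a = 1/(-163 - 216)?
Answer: 54956/379 ≈ 145.00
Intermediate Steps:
a = -1/379 (a = 1/(-379) = -1/379 ≈ -0.0026385)
B(G) = -51 - G
B(a) + z(14**2) = (-51 - 1*(-1/379)) + 14**2 = (-51 + 1/379) + 196 = -19328/379 + 196 = 54956/379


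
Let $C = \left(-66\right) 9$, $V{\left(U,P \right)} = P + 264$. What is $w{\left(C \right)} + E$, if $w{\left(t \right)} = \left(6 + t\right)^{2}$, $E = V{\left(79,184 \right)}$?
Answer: $346192$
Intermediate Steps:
$V{\left(U,P \right)} = 264 + P$
$E = 448$ ($E = 264 + 184 = 448$)
$C = -594$
$w{\left(C \right)} + E = \left(6 - 594\right)^{2} + 448 = \left(-588\right)^{2} + 448 = 345744 + 448 = 346192$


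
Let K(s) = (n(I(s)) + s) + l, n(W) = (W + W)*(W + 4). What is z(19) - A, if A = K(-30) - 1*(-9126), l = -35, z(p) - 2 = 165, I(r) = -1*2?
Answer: -8886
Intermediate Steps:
I(r) = -2
z(p) = 167 (z(p) = 2 + 165 = 167)
n(W) = 2*W*(4 + W) (n(W) = (2*W)*(4 + W) = 2*W*(4 + W))
K(s) = -43 + s (K(s) = (2*(-2)*(4 - 2) + s) - 35 = (2*(-2)*2 + s) - 35 = (-8 + s) - 35 = -43 + s)
A = 9053 (A = (-43 - 30) - 1*(-9126) = -73 + 9126 = 9053)
z(19) - A = 167 - 1*9053 = 167 - 9053 = -8886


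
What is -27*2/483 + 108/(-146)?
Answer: -10008/11753 ≈ -0.85153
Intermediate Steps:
-27*2/483 + 108/(-146) = -54*1/483 + 108*(-1/146) = -18/161 - 54/73 = -10008/11753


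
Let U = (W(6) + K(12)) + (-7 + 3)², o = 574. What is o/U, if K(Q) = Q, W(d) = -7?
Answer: 82/3 ≈ 27.333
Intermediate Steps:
U = 21 (U = (-7 + 12) + (-7 + 3)² = 5 + (-4)² = 5 + 16 = 21)
o/U = 574/21 = 574*(1/21) = 82/3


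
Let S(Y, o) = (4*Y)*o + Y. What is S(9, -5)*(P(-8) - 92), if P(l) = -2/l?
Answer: 62757/4 ≈ 15689.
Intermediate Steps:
S(Y, o) = Y + 4*Y*o (S(Y, o) = 4*Y*o + Y = Y + 4*Y*o)
S(9, -5)*(P(-8) - 92) = (9*(1 + 4*(-5)))*(-2/(-8) - 92) = (9*(1 - 20))*(-2*(-1/8) - 92) = (9*(-19))*(1/4 - 92) = -171*(-367/4) = 62757/4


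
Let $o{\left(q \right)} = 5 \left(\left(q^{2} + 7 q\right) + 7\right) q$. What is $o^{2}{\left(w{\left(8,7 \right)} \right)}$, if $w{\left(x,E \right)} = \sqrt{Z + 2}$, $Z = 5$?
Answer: $94325 + 34300 \sqrt{7} \approx 1.8507 \cdot 10^{5}$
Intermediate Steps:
$w{\left(x,E \right)} = \sqrt{7}$ ($w{\left(x,E \right)} = \sqrt{5 + 2} = \sqrt{7}$)
$o{\left(q \right)} = q \left(35 + 5 q^{2} + 35 q\right)$ ($o{\left(q \right)} = 5 \left(7 + q^{2} + 7 q\right) q = \left(35 + 5 q^{2} + 35 q\right) q = q \left(35 + 5 q^{2} + 35 q\right)$)
$o^{2}{\left(w{\left(8,7 \right)} \right)} = \left(5 \sqrt{7} \left(7 + \left(\sqrt{7}\right)^{2} + 7 \sqrt{7}\right)\right)^{2} = \left(5 \sqrt{7} \left(7 + 7 + 7 \sqrt{7}\right)\right)^{2} = \left(5 \sqrt{7} \left(14 + 7 \sqrt{7}\right)\right)^{2} = 175 \left(14 + 7 \sqrt{7}\right)^{2}$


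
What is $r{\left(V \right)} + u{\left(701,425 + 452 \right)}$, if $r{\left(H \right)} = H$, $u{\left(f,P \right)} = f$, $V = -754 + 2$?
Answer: $-51$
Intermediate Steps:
$V = -752$
$r{\left(V \right)} + u{\left(701,425 + 452 \right)} = -752 + 701 = -51$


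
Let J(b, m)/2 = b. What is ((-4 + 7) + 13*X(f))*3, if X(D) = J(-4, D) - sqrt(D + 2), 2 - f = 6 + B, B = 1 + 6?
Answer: -303 - 117*I ≈ -303.0 - 117.0*I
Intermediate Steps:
B = 7
f = -11 (f = 2 - (6 + 7) = 2 - 1*13 = 2 - 13 = -11)
J(b, m) = 2*b
X(D) = -8 - sqrt(2 + D) (X(D) = 2*(-4) - sqrt(D + 2) = -8 - sqrt(2 + D))
((-4 + 7) + 13*X(f))*3 = ((-4 + 7) + 13*(-8 - sqrt(2 - 11)))*3 = (3 + 13*(-8 - sqrt(-9)))*3 = (3 + 13*(-8 - 3*I))*3 = (3 + (-104 - 39*I))*3 = (-101 - 39*I)*3 = -303 - 117*I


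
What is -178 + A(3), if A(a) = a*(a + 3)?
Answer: -160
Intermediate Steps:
A(a) = a*(3 + a)
-178 + A(3) = -178 + 3*(3 + 3) = -178 + 3*6 = -178 + 18 = -160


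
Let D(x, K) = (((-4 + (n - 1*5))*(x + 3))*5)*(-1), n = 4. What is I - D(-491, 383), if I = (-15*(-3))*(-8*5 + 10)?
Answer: 10850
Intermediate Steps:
I = -1350 (I = 45*(-40 + 10) = 45*(-30) = -1350)
D(x, K) = 75 + 25*x (D(x, K) = (((-4 + (4 - 1*5))*(x + 3))*5)*(-1) = (((-4 + (4 - 5))*(3 + x))*5)*(-1) = (((-4 - 1)*(3 + x))*5)*(-1) = (-5*(3 + x)*5)*(-1) = ((-15 - 5*x)*5)*(-1) = (-75 - 25*x)*(-1) = 75 + 25*x)
I - D(-491, 383) = -1350 - (75 + 25*(-491)) = -1350 - (75 - 12275) = -1350 - 1*(-12200) = -1350 + 12200 = 10850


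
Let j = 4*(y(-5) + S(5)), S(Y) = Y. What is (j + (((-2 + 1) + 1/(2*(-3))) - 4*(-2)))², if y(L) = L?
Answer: 1681/36 ≈ 46.694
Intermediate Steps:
j = 0 (j = 4*(-5 + 5) = 4*0 = 0)
(j + (((-2 + 1) + 1/(2*(-3))) - 4*(-2)))² = (0 + (((-2 + 1) + 1/(2*(-3))) - 4*(-2)))² = (0 + ((-1 + 1/(-6)) + 8))² = (0 + ((-1 - ⅙) + 8))² = (0 + (-7/6 + 8))² = (0 + 41/6)² = (41/6)² = 1681/36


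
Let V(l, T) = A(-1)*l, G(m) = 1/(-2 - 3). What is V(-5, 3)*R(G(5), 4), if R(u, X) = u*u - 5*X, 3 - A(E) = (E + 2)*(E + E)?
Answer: 499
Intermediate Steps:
G(m) = -⅕ (G(m) = 1/(-5) = -⅕)
A(E) = 3 - 2*E*(2 + E) (A(E) = 3 - (E + 2)*(E + E) = 3 - (2 + E)*2*E = 3 - 2*E*(2 + E))
V(l, T) = 5*l (V(l, T) = (3 - 4*(-1) - 2*(-1)²)*l = (3 + 4 - 2*1)*l = (3 + 4 - 2)*l = 5*l)
R(u, X) = u² - 5*X
V(-5, 3)*R(G(5), 4) = (5*(-5))*((-⅕)² - 5*4) = -25*(1/25 - 20) = -25*(-499/25) = 499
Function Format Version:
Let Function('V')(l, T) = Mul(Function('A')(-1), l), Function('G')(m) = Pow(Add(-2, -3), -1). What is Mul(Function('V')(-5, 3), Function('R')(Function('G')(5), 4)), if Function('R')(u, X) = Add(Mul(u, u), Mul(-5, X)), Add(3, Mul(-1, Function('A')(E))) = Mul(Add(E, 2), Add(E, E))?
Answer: 499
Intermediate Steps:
Function('G')(m) = Rational(-1, 5) (Function('G')(m) = Pow(-5, -1) = Rational(-1, 5))
Function('A')(E) = Add(3, Mul(-2, E, Add(2, E))) (Function('A')(E) = Add(3, Mul(-1, Mul(Add(E, 2), Add(E, E)))) = Add(3, Mul(-1, Mul(Add(2, E), Mul(2, E)))) = Add(3, Mul(-1, Mul(2, E, Add(2, E)))) = Add(3, Mul(-2, E, Add(2, E))))
Function('V')(l, T) = Mul(5, l) (Function('V')(l, T) = Mul(Add(3, Mul(-4, -1), Mul(-2, Pow(-1, 2))), l) = Mul(Add(3, 4, Mul(-2, 1)), l) = Mul(Add(3, 4, -2), l) = Mul(5, l))
Function('R')(u, X) = Add(Pow(u, 2), Mul(-5, X))
Mul(Function('V')(-5, 3), Function('R')(Function('G')(5), 4)) = Mul(Mul(5, -5), Add(Pow(Rational(-1, 5), 2), Mul(-5, 4))) = Mul(-25, Add(Rational(1, 25), -20)) = Mul(-25, Rational(-499, 25)) = 499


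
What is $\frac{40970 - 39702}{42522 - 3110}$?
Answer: $\frac{317}{9853} \approx 0.032173$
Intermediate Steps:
$\frac{40970 - 39702}{42522 - 3110} = \frac{1268}{39412} = 1268 \cdot \frac{1}{39412} = \frac{317}{9853}$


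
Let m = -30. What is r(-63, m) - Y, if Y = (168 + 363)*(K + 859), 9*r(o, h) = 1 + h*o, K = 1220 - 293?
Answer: -8533403/9 ≈ -9.4816e+5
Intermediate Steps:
K = 927
r(o, h) = ⅑ + h*o/9 (r(o, h) = (1 + h*o)/9 = ⅑ + h*o/9)
Y = 948366 (Y = (168 + 363)*(927 + 859) = 531*1786 = 948366)
r(-63, m) - Y = (⅑ + (⅑)*(-30)*(-63)) - 1*948366 = (⅑ + 210) - 948366 = 1891/9 - 948366 = -8533403/9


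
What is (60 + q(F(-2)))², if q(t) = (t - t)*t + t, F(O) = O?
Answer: 3364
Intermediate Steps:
q(t) = t (q(t) = 0*t + t = 0 + t = t)
(60 + q(F(-2)))² = (60 - 2)² = 58² = 3364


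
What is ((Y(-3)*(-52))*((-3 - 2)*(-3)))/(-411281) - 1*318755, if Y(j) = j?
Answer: -10084452115/31637 ≈ -3.1876e+5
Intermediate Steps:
((Y(-3)*(-52))*((-3 - 2)*(-3)))/(-411281) - 1*318755 = ((-3*(-52))*((-3 - 2)*(-3)))/(-411281) - 1*318755 = (156*(-5*(-3)))*(-1/411281) - 318755 = (156*15)*(-1/411281) - 318755 = 2340*(-1/411281) - 318755 = -180/31637 - 318755 = -10084452115/31637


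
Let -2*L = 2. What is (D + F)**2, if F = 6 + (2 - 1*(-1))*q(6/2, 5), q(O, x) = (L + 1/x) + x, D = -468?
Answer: 5049009/25 ≈ 2.0196e+5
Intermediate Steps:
L = -1 (L = -1/2*2 = -1)
q(O, x) = -1 + x + 1/x (q(O, x) = (-1 + 1/x) + x = -1 + x + 1/x)
F = 93/5 (F = 6 + (2 - 1*(-1))*(-1 + 5 + 1/5) = 6 + (2 + 1)*(-1 + 5 + 1/5) = 6 + 3*(21/5) = 6 + 63/5 = 93/5 ≈ 18.600)
(D + F)**2 = (-468 + 93/5)**2 = (-2247/5)**2 = 5049009/25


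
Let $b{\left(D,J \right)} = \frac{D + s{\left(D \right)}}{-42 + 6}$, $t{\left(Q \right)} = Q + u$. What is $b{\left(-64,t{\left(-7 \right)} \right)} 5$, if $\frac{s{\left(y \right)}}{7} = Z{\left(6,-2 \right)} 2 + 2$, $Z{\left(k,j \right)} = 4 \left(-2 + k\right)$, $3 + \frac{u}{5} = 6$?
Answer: $- \frac{145}{6} \approx -24.167$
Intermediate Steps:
$u = 15$ ($u = -15 + 5 \cdot 6 = -15 + 30 = 15$)
$Z{\left(k,j \right)} = -8 + 4 k$
$s{\left(y \right)} = 238$ ($s{\left(y \right)} = 7 \left(\left(-8 + 4 \cdot 6\right) 2 + 2\right) = 7 \left(\left(-8 + 24\right) 2 + 2\right) = 7 \left(16 \cdot 2 + 2\right) = 7 \left(32 + 2\right) = 7 \cdot 34 = 238$)
$t{\left(Q \right)} = 15 + Q$ ($t{\left(Q \right)} = Q + 15 = 15 + Q$)
$b{\left(D,J \right)} = - \frac{119}{18} - \frac{D}{36}$ ($b{\left(D,J \right)} = \frac{D + 238}{-42 + 6} = \frac{238 + D}{-36} = \left(238 + D\right) \left(- \frac{1}{36}\right) = - \frac{119}{18} - \frac{D}{36}$)
$b{\left(-64,t{\left(-7 \right)} \right)} 5 = \left(- \frac{119}{18} - - \frac{16}{9}\right) 5 = \left(- \frac{119}{18} + \frac{16}{9}\right) 5 = \left(- \frac{29}{6}\right) 5 = - \frac{145}{6}$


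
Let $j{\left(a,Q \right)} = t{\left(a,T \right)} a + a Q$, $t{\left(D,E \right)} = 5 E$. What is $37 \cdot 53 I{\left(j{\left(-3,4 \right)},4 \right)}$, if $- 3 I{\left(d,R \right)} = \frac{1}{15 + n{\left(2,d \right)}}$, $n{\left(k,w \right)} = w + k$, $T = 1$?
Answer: $\frac{1961}{30} \approx 65.367$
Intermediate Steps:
$n{\left(k,w \right)} = k + w$
$j{\left(a,Q \right)} = 5 a + Q a$ ($j{\left(a,Q \right)} = 5 \cdot 1 a + a Q = 5 a + Q a$)
$I{\left(d,R \right)} = - \frac{1}{3 \left(17 + d\right)}$ ($I{\left(d,R \right)} = - \frac{1}{3 \left(15 + \left(2 + d\right)\right)} = - \frac{1}{3 \left(17 + d\right)}$)
$37 \cdot 53 I{\left(j{\left(-3,4 \right)},4 \right)} = 37 \cdot 53 \left(- \frac{1}{51 + 3 \left(- 3 \left(5 + 4\right)\right)}\right) = 1961 \left(- \frac{1}{51 + 3 \left(\left(-3\right) 9\right)}\right) = 1961 \left(- \frac{1}{51 + 3 \left(-27\right)}\right) = 1961 \left(- \frac{1}{51 - 81}\right) = 1961 \left(- \frac{1}{-30}\right) = 1961 \left(\left(-1\right) \left(- \frac{1}{30}\right)\right) = 1961 \cdot \frac{1}{30} = \frac{1961}{30}$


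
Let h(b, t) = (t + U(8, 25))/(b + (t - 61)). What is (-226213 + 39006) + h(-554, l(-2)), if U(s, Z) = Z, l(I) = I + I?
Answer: -115881154/619 ≈ -1.8721e+5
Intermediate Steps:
l(I) = 2*I
h(b, t) = (25 + t)/(-61 + b + t) (h(b, t) = (t + 25)/(b + (t - 61)) = (25 + t)/(b + (-61 + t)) = (25 + t)/(-61 + b + t))
(-226213 + 39006) + h(-554, l(-2)) = (-226213 + 39006) + (25 + 2*(-2))/(-61 - 554 + 2*(-2)) = -187207 + (25 - 4)/(-61 - 554 - 4) = -187207 + 21/(-619) = -187207 - 1/619*21 = -187207 - 21/619 = -115881154/619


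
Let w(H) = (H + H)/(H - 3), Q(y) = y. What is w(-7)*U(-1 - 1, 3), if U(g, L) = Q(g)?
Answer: -14/5 ≈ -2.8000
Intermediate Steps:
U(g, L) = g
w(H) = 2*H/(-3 + H) (w(H) = (2*H)/(-3 + H) = 2*H/(-3 + H))
w(-7)*U(-1 - 1, 3) = (2*(-7)/(-3 - 7))*(-1 - 1) = (2*(-7)/(-10))*(-2) = (2*(-7)*(-⅒))*(-2) = (7/5)*(-2) = -14/5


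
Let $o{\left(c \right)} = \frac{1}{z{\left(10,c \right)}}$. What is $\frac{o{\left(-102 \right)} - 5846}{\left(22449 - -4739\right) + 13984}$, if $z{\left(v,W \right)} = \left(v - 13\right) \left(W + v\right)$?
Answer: $- \frac{1613495}{11363472} \approx -0.14199$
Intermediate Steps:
$z{\left(v,W \right)} = \left(-13 + v\right) \left(W + v\right)$
$o{\left(c \right)} = \frac{1}{-30 - 3 c}$ ($o{\left(c \right)} = \frac{1}{10^{2} - 13 c - 130 + c 10} = \frac{1}{100 - 13 c - 130 + 10 c} = \frac{1}{-30 - 3 c}$)
$\frac{o{\left(-102 \right)} - 5846}{\left(22449 - -4739\right) + 13984} = \frac{- \frac{1}{30 + 3 \left(-102\right)} - 5846}{\left(22449 - -4739\right) + 13984} = \frac{- \frac{1}{30 - 306} - 5846}{\left(22449 + 4739\right) + 13984} = \frac{- \frac{1}{-276} - 5846}{27188 + 13984} = \frac{\left(-1\right) \left(- \frac{1}{276}\right) - 5846}{41172} = \left(\frac{1}{276} - 5846\right) \frac{1}{41172} = \left(- \frac{1613495}{276}\right) \frac{1}{41172} = - \frac{1613495}{11363472}$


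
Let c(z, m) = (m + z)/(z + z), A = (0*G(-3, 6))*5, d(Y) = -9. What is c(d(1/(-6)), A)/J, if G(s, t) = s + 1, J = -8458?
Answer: -1/16916 ≈ -5.9116e-5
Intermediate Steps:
G(s, t) = 1 + s
A = 0 (A = (0*(1 - 3))*5 = (0*(-2))*5 = 0*5 = 0)
c(z, m) = (m + z)/(2*z) (c(z, m) = (m + z)/((2*z)) = (m + z)*(1/(2*z)) = (m + z)/(2*z))
c(d(1/(-6)), A)/J = ((½)*(0 - 9)/(-9))/(-8458) = ((½)*(-⅑)*(-9))*(-1/8458) = (½)*(-1/8458) = -1/16916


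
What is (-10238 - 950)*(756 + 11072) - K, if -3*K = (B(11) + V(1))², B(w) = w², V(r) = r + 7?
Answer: -132326117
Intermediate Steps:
V(r) = 7 + r
K = -5547 (K = -(11² + (7 + 1))²/3 = -(121 + 8)²/3 = -⅓*129² = -⅓*16641 = -5547)
(-10238 - 950)*(756 + 11072) - K = (-10238 - 950)*(756 + 11072) - 1*(-5547) = -11188*11828 + 5547 = -132331664 + 5547 = -132326117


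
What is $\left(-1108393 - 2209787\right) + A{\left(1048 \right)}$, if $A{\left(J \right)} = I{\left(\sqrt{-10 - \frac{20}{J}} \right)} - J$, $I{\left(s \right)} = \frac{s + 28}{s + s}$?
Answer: $- \frac{6638455}{2} - \frac{2 i \sqrt{27510}}{75} \approx -3.3192 \cdot 10^{6} - 4.423 i$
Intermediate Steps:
$I{\left(s \right)} = \frac{28 + s}{2 s}$
$A{\left(J \right)} = - J + \frac{28 + \sqrt{-10 - \frac{20}{J}}}{2 \sqrt{-10 - \frac{20}{J}}}$ ($A{\left(J \right)} = \frac{28 + \sqrt{-10 - \frac{20}{J}}}{2 \sqrt{-10 - \frac{20}{J}}} - J = - J + \frac{28 + \sqrt{-10 - \frac{20}{J}}}{2 \sqrt{-10 - \frac{20}{J}}}$)
$\left(-1108393 - 2209787\right) + A{\left(1048 \right)} = \left(-1108393 - 2209787\right) + \left(\frac{1}{2} - 1048 + \frac{7 \sqrt{10}}{5 \sqrt{-1 - \frac{2}{1048}}}\right) = -3318180 + \left(\frac{1}{2} - 1048 + \frac{7 \sqrt{10}}{5 \sqrt{-1 - \frac{1}{524}}}\right) = -3318180 + \left(\frac{1}{2} - 1048 + \frac{7 \sqrt{10}}{5 \frac{5 i \sqrt{2751}}{262}}\right) = -3318180 + \left(\frac{1}{2} - 1048 + \frac{7 \sqrt{10} \left(- \frac{2 i \sqrt{2751}}{105}\right)}{5}\right) = -3318180 - \left(\frac{2095}{2} + \frac{2 i \sqrt{27510}}{75}\right) = - \frac{6638455}{2} - \frac{2 i \sqrt{27510}}{75}$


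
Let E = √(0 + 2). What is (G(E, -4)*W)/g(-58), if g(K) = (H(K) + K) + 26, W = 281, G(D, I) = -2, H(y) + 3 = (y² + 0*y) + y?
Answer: -562/3271 ≈ -0.17181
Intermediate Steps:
H(y) = -3 + y + y² (H(y) = -3 + ((y² + 0*y) + y) = -3 + ((y² + 0) + y) = -3 + (y² + y) = -3 + (y + y²) = -3 + y + y²)
E = √2 ≈ 1.4142
g(K) = 23 + K² + 2*K (g(K) = ((-3 + K + K²) + K) + 26 = (-3 + K² + 2*K) + 26 = 23 + K² + 2*K)
(G(E, -4)*W)/g(-58) = (-2*281)/(23 + (-58)² + 2*(-58)) = -562/(23 + 3364 - 116) = -562/3271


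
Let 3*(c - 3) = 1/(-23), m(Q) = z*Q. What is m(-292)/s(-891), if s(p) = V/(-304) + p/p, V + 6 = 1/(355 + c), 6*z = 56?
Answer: -61394434304/22971723 ≈ -2672.6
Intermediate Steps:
z = 28/3 (z = (⅙)*56 = 28/3 ≈ 9.3333)
m(Q) = 28*Q/3
c = 206/69 (c = 3 + (⅓)/(-23) = 3 + (⅓)*(-1/23) = 3 - 1/69 = 206/69 ≈ 2.9855)
V = -148137/24701 (V = -6 + 1/(355 + 206/69) = -6 + 1/(24701/69) = -6 + 69/24701 = -148137/24701 ≈ -5.9972)
s(p) = 7657241/7509104 (s(p) = -148137/24701/(-304) + p/p = -148137/24701*(-1/304) + 1 = 148137/7509104 + 1 = 7657241/7509104)
m(-292)/s(-891) = ((28/3)*(-292))/(7657241/7509104) = -8176/3*7509104/7657241 = -61394434304/22971723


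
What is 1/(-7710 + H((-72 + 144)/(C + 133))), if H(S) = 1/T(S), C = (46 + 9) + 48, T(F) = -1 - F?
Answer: -77/593729 ≈ -0.00012969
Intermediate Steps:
C = 103 (C = 55 + 48 = 103)
H(S) = 1/(-1 - S)
1/(-7710 + H((-72 + 144)/(C + 133))) = 1/(-7710 - 1/(1 + (-72 + 144)/(103 + 133))) = 1/(-7710 - 1/(1 + 72/236)) = 1/(-7710 - 1/(1 + 72*(1/236))) = 1/(-7710 - 1/(1 + 18/59)) = 1/(-7710 - 1/77/59) = 1/(-7710 - 1*59/77) = 1/(-7710 - 59/77) = 1/(-593729/77) = -77/593729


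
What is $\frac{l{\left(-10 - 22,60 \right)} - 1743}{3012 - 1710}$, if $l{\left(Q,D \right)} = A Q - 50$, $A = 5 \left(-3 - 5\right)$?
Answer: $- \frac{171}{434} \approx -0.39401$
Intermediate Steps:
$A = -40$ ($A = 5 \left(-8\right) = -40$)
$l{\left(Q,D \right)} = -50 - 40 Q$ ($l{\left(Q,D \right)} = - 40 Q - 50 = -50 - 40 Q$)
$\frac{l{\left(-10 - 22,60 \right)} - 1743}{3012 - 1710} = \frac{\left(-50 - 40 \left(-10 - 22\right)\right) - 1743}{3012 - 1710} = \frac{\left(-50 - -1280\right) - 1743}{1302} = \left(\left(-50 + 1280\right) - 1743\right) \frac{1}{1302} = \left(1230 - 1743\right) \frac{1}{1302} = \left(-513\right) \frac{1}{1302} = - \frac{171}{434}$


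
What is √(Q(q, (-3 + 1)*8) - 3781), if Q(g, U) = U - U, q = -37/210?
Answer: I*√3781 ≈ 61.49*I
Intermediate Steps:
q = -37/210 (q = -37*1/210 = -37/210 ≈ -0.17619)
Q(g, U) = 0
√(Q(q, (-3 + 1)*8) - 3781) = √(0 - 3781) = √(-3781) = I*√3781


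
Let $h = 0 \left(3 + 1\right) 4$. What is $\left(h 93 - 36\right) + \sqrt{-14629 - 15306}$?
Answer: $-36 + i \sqrt{29935} \approx -36.0 + 173.02 i$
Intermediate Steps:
$h = 0$ ($h = 0 \cdot 4 \cdot 4 = 0 \cdot 4 = 0$)
$\left(h 93 - 36\right) + \sqrt{-14629 - 15306} = \left(0 \cdot 93 - 36\right) + \sqrt{-14629 - 15306} = \left(0 - 36\right) + \sqrt{-29935} = -36 + i \sqrt{29935}$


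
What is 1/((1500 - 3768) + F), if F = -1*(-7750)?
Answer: 1/5482 ≈ 0.00018242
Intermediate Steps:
F = 7750
1/((1500 - 3768) + F) = 1/((1500 - 3768) + 7750) = 1/(-2268 + 7750) = 1/5482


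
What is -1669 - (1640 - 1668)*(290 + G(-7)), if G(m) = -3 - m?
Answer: 6563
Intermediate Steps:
-1669 - (1640 - 1668)*(290 + G(-7)) = -1669 - (1640 - 1668)*(290 + (-3 - 1*(-7))) = -1669 - (-28)*(290 + (-3 + 7)) = -1669 - (-28)*(290 + 4) = -1669 - (-28)*294 = -1669 - 1*(-8232) = -1669 + 8232 = 6563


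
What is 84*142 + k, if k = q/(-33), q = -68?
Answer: 393692/33 ≈ 11930.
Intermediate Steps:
k = 68/33 (k = -68/(-33) = -68*(-1/33) = 68/33 ≈ 2.0606)
84*142 + k = 84*142 + 68/33 = 11928 + 68/33 = 393692/33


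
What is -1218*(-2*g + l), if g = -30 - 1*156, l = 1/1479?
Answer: -7702646/17 ≈ -4.5310e+5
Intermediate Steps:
l = 1/1479 ≈ 0.00067613
g = -186 (g = -30 - 156 = -186)
-1218*(-2*g + l) = -1218*(-2*(-186) + 1/1479) = -1218*(372 + 1/1479) = -1218*550189/1479 = -7702646/17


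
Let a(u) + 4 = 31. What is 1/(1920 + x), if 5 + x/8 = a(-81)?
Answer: 1/2096 ≈ 0.00047710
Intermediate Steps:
a(u) = 27 (a(u) = -4 + 31 = 27)
x = 176 (x = -40 + 8*27 = -40 + 216 = 176)
1/(1920 + x) = 1/(1920 + 176) = 1/2096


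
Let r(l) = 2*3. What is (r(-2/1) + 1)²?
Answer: 49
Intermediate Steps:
r(l) = 6
(r(-2/1) + 1)² = (6 + 1)² = 7² = 49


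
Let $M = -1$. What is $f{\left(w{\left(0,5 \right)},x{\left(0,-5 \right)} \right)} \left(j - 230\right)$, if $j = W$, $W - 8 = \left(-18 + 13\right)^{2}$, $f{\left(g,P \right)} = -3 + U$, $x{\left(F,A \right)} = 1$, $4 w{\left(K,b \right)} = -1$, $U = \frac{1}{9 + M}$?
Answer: $\frac{4531}{8} \approx 566.38$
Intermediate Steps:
$U = \frac{1}{8}$ ($U = \frac{1}{9 - 1} = \frac{1}{8} \approx 0.125$)
$w{\left(K,b \right)} = - \frac{1}{4}$ ($w{\left(K,b \right)} = \frac{1}{4} \left(-1\right) = - \frac{1}{4}$)
$f{\left(g,P \right)} = - \frac{23}{8}$ ($f{\left(g,P \right)} = -3 + \frac{1}{8} = - \frac{23}{8}$)
$W = 33$ ($W = 8 + \left(-18 + 13\right)^{2} = 8 + \left(-5\right)^{2} = 8 + 25 = 33$)
$j = 33$
$f{\left(w{\left(0,5 \right)},x{\left(0,-5 \right)} \right)} \left(j - 230\right) = - \frac{23 \left(33 - 230\right)}{8} = \left(- \frac{23}{8}\right) \left(-197\right) = \frac{4531}{8}$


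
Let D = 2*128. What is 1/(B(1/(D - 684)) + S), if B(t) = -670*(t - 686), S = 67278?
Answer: 214/112756507 ≈ 1.8979e-6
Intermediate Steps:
D = 256
B(t) = 459620 - 670*t (B(t) = -670*(-686 + t) = 459620 - 670*t)
1/(B(1/(D - 684)) + S) = 1/((459620 - 670/(256 - 684)) + 67278) = 1/((459620 - 670/(-428)) + 67278) = 1/((459620 - 670*(-1/428)) + 67278) = 1/((459620 + 335/214) + 67278) = 1/(98359015/214 + 67278) = 1/(112756507/214) = 214/112756507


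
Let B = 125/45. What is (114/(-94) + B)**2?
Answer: 438244/178929 ≈ 2.4493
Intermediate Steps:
B = 25/9 (B = 125*(1/45) = 25/9 ≈ 2.7778)
(114/(-94) + B)**2 = (114/(-94) + 25/9)**2 = (114*(-1/94) + 25/9)**2 = (-57/47 + 25/9)**2 = (662/423)**2 = 438244/178929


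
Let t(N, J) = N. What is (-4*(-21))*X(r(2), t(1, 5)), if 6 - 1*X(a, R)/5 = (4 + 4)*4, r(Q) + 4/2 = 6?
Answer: -10920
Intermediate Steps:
r(Q) = 4 (r(Q) = -2 + 6 = 4)
X(a, R) = -130 (X(a, R) = 30 - 5*(4 + 4)*4 = 30 - 40*4 = 30 - 5*32 = 30 - 160 = -130)
(-4*(-21))*X(r(2), t(1, 5)) = -4*(-21)*(-130) = 84*(-130) = -10920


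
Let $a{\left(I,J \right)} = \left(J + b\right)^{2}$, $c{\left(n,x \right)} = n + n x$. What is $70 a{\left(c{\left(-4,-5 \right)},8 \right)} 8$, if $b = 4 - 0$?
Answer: $80640$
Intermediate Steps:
$b = 4$ ($b = 4 + 0 = 4$)
$a{\left(I,J \right)} = \left(4 + J\right)^{2}$ ($a{\left(I,J \right)} = \left(J + 4\right)^{2} = \left(4 + J\right)^{2}$)
$70 a{\left(c{\left(-4,-5 \right)},8 \right)} 8 = 70 \left(4 + 8\right)^{2} \cdot 8 = 70 \cdot 12^{2} \cdot 8 = 70 \cdot 144 \cdot 8 = 10080 \cdot 8 = 80640$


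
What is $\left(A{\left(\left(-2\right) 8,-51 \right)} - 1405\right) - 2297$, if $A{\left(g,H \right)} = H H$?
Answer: $-1101$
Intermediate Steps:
$A{\left(g,H \right)} = H^{2}$
$\left(A{\left(\left(-2\right) 8,-51 \right)} - 1405\right) - 2297 = \left(\left(-51\right)^{2} - 1405\right) - 2297 = \left(2601 - 1405\right) - 2297 = 1196 - 2297 = -1101$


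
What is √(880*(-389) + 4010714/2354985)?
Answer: I*√210942405333079190/784995 ≈ 585.08*I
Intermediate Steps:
√(880*(-389) + 4010714/2354985) = √(-342320 + 4010714*(1/2354985)) = √(-342320 + 4010714/2354985) = √(-806154454486/2354985) = I*√210942405333079190/784995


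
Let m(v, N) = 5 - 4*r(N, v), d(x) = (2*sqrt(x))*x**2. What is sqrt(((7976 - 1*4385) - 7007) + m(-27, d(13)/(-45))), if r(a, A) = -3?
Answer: I*sqrt(3399) ≈ 58.301*I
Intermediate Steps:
d(x) = 2*x**(5/2)
m(v, N) = 17 (m(v, N) = 5 - 4*(-3) = 5 + 12 = 17)
sqrt(((7976 - 1*4385) - 7007) + m(-27, d(13)/(-45))) = sqrt(((7976 - 1*4385) - 7007) + 17) = sqrt(((7976 - 4385) - 7007) + 17) = sqrt((3591 - 7007) + 17) = sqrt(-3416 + 17) = sqrt(-3399) = I*sqrt(3399)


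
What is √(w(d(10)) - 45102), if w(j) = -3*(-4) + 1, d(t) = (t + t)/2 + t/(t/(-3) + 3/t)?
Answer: I*√45089 ≈ 212.34*I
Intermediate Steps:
d(t) = t + t/(3/t - t/3) (d(t) = (2*t)*(½) + t/(t*(-⅓) + 3/t) = t + t/(-t/3 + 3/t) = t + t/(3/t - t/3))
w(j) = 13 (w(j) = 12 + 1 = 13)
√(w(d(10)) - 45102) = √(13 - 45102) = √(-45089) = I*√45089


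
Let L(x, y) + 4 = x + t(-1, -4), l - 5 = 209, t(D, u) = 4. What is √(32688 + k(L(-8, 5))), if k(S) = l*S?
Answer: 176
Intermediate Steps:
l = 214 (l = 5 + 209 = 214)
L(x, y) = x (L(x, y) = -4 + (x + 4) = -4 + (4 + x) = x)
k(S) = 214*S
√(32688 + k(L(-8, 5))) = √(32688 + 214*(-8)) = √(32688 - 1712) = √30976 = 176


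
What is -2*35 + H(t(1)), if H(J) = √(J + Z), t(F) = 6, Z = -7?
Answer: -70 + I ≈ -70.0 + 1.0*I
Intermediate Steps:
H(J) = √(-7 + J) (H(J) = √(J - 7) = √(-7 + J))
-2*35 + H(t(1)) = -2*35 + √(-7 + 6) = -70 + √(-1) = -70 + I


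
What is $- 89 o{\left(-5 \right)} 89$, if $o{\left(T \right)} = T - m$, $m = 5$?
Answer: $79210$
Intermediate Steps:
$o{\left(T \right)} = -5 + T$ ($o{\left(T \right)} = T - 5 = -5 + T$)
$- 89 o{\left(-5 \right)} 89 = - 89 \left(-5 - 5\right) 89 = \left(-89\right) \left(-10\right) 89 = 890 \cdot 89 = 79210$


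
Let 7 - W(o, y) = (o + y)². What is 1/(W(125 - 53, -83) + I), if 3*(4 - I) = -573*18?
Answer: 1/3328 ≈ 0.00030048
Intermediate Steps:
W(o, y) = 7 - (o + y)²
I = 3442 (I = 4 - (-191)*18 = 4 - ⅓*(-10314) = 4 + 3438 = 3442)
1/(W(125 - 53, -83) + I) = 1/((7 - ((125 - 53) - 83)²) + 3442) = 1/((7 - (72 - 83)²) + 3442) = 1/((7 - 1*(-11)²) + 3442) = 1/((7 - 1*121) + 3442) = 1/((7 - 121) + 3442) = 1/(-114 + 3442) = 1/3328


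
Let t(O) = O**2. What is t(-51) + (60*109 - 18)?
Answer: 9123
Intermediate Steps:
t(-51) + (60*109 - 18) = (-51)**2 + (60*109 - 18) = 2601 + (6540 - 18) = 2601 + 6522 = 9123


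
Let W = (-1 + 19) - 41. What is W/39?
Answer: -23/39 ≈ -0.58974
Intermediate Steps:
W = -23 (W = 18 - 41 = -23)
W/39 = -23/39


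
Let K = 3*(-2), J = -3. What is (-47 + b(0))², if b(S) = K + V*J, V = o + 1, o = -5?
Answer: 1681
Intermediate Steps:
V = -4 (V = -5 + 1 = -4)
K = -6
b(S) = 6 (b(S) = -6 - 4*(-3) = -6 + 12 = 6)
(-47 + b(0))² = (-47 + 6)² = (-41)² = 1681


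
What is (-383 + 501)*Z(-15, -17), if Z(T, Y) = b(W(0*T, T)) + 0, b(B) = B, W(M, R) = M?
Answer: 0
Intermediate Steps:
Z(T, Y) = 0 (Z(T, Y) = 0*T + 0 = 0 + 0 = 0)
(-383 + 501)*Z(-15, -17) = (-383 + 501)*0 = 118*0 = 0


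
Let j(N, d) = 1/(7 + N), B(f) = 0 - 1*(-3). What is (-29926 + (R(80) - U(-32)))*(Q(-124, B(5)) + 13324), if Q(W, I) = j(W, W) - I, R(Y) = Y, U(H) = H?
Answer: -15488929528/39 ≈ -3.9715e+8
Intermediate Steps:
B(f) = 3 (B(f) = 0 + 3 = 3)
Q(W, I) = 1/(7 + W) - I
(-29926 + (R(80) - U(-32)))*(Q(-124, B(5)) + 13324) = (-29926 + (80 - 1*(-32)))*((1 - 1*3*(7 - 124))/(7 - 124) + 13324) = (-29926 + (80 + 32))*((1 - 1*3*(-117))/(-117) + 13324) = (-29926 + 112)*(-(1 + 351)/117 + 13324) = -29814*(-1/117*352 + 13324) = -29814*(-352/117 + 13324) = -29814*1558556/117 = -15488929528/39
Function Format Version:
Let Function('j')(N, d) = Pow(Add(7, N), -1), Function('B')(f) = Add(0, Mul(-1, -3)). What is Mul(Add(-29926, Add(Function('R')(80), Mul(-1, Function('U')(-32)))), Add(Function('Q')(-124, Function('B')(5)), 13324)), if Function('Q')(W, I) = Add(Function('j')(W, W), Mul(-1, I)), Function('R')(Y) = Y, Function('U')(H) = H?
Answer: Rational(-15488929528, 39) ≈ -3.9715e+8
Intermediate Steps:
Function('B')(f) = 3 (Function('B')(f) = Add(0, 3) = 3)
Function('Q')(W, I) = Add(Pow(Add(7, W), -1), Mul(-1, I))
Mul(Add(-29926, Add(Function('R')(80), Mul(-1, Function('U')(-32)))), Add(Function('Q')(-124, Function('B')(5)), 13324)) = Mul(Add(-29926, Add(80, Mul(-1, -32))), Add(Mul(Pow(Add(7, -124), -1), Add(1, Mul(-1, 3, Add(7, -124)))), 13324)) = Mul(Add(-29926, Add(80, 32)), Add(Mul(Pow(-117, -1), Add(1, Mul(-1, 3, -117))), 13324)) = Mul(Add(-29926, 112), Add(Mul(Rational(-1, 117), Add(1, 351)), 13324)) = Mul(-29814, Add(Mul(Rational(-1, 117), 352), 13324)) = Mul(-29814, Add(Rational(-352, 117), 13324)) = Mul(-29814, Rational(1558556, 117)) = Rational(-15488929528, 39)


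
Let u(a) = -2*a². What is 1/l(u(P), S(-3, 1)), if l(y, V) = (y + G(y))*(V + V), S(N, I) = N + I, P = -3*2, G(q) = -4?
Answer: 1/304 ≈ 0.0032895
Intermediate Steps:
P = -6
S(N, I) = I + N
l(y, V) = 2*V*(-4 + y) (l(y, V) = (y - 4)*(V + V) = (-4 + y)*(2*V) = 2*V*(-4 + y))
1/l(u(P), S(-3, 1)) = 1/(2*(1 - 3)*(-4 - 2*(-6)²)) = 1/(2*(-2)*(-4 - 2*36)) = 1/(2*(-2)*(-4 - 72)) = 1/(2*(-2)*(-76)) = 1/304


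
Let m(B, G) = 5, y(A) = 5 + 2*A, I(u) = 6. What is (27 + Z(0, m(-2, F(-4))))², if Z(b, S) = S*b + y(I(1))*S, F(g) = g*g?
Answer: 12544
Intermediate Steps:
F(g) = g²
Z(b, S) = 17*S + S*b (Z(b, S) = S*b + (5 + 2*6)*S = S*b + (5 + 12)*S = S*b + 17*S = 17*S + S*b)
(27 + Z(0, m(-2, F(-4))))² = (27 + 5*(17 + 0))² = (27 + 5*17)² = (27 + 85)² = 112² = 12544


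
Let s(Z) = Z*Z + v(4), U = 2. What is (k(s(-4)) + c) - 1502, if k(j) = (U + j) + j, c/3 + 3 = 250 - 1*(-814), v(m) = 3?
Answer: 1721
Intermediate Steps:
c = 3183 (c = -9 + 3*(250 - 1*(-814)) = -9 + 3*(250 + 814) = -9 + 3*1064 = -9 + 3192 = 3183)
s(Z) = 3 + Z² (s(Z) = Z*Z + 3 = Z² + 3 = 3 + Z²)
k(j) = 2 + 2*j (k(j) = (2 + j) + j = 2 + 2*j)
(k(s(-4)) + c) - 1502 = ((2 + 2*(3 + (-4)²)) + 3183) - 1502 = ((2 + 2*(3 + 16)) + 3183) - 1502 = ((2 + 2*19) + 3183) - 1502 = ((2 + 38) + 3183) - 1502 = (40 + 3183) - 1502 = 3223 - 1502 = 1721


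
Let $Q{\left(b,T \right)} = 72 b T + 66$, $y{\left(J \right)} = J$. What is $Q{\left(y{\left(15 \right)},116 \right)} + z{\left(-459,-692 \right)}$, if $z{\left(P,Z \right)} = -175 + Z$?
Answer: $124479$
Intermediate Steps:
$Q{\left(b,T \right)} = 66 + 72 T b$ ($Q{\left(b,T \right)} = 72 T b + 66 = 66 + 72 T b$)
$Q{\left(y{\left(15 \right)},116 \right)} + z{\left(-459,-692 \right)} = \left(66 + 72 \cdot 116 \cdot 15\right) - 867 = \left(66 + 125280\right) - 867 = 125346 - 867 = 124479$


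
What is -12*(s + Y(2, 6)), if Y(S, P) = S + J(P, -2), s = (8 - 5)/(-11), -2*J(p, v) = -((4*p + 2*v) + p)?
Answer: -1944/11 ≈ -176.73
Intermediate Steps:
J(p, v) = v + 5*p/2 (J(p, v) = -(-1)*((4*p + 2*v) + p)/2 = -(-1)*((2*v + 4*p) + p)/2 = -(-1)*(2*v + 5*p)/2 = -(-5*p - 2*v)/2 = v + 5*p/2)
s = -3/11 (s = 3*(-1/11) = -3/11 ≈ -0.27273)
Y(S, P) = -2 + S + 5*P/2 (Y(S, P) = S + (-2 + 5*P/2) = -2 + S + 5*P/2)
-12*(s + Y(2, 6)) = -12*(-3/11 + (-2 + 2 + (5/2)*6)) = -12*(-3/11 + (-2 + 2 + 15)) = -12*(-3/11 + 15) = -12*162/11 = -1944/11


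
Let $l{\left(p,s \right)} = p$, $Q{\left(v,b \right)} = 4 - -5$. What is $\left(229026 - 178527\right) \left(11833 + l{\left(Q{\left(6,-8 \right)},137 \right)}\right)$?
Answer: $598009158$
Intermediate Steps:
$Q{\left(v,b \right)} = 9$ ($Q{\left(v,b \right)} = 4 + 5 = 9$)
$\left(229026 - 178527\right) \left(11833 + l{\left(Q{\left(6,-8 \right)},137 \right)}\right) = \left(229026 - 178527\right) \left(11833 + 9\right) = 50499 \cdot 11842 = 598009158$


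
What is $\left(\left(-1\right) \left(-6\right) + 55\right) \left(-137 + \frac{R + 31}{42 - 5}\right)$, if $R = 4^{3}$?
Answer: $- \frac{303414}{37} \approx -8200.4$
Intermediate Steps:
$R = 64$
$\left(\left(-1\right) \left(-6\right) + 55\right) \left(-137 + \frac{R + 31}{42 - 5}\right) = \left(\left(-1\right) \left(-6\right) + 55\right) \left(-137 + \frac{64 + 31}{42 - 5}\right) = \left(6 + 55\right) \left(-137 + \frac{95}{37}\right) = 61 \left(-137 + 95 \cdot \frac{1}{37}\right) = 61 \left(-137 + \frac{95}{37}\right) = 61 \left(- \frac{4974}{37}\right) = - \frac{303414}{37}$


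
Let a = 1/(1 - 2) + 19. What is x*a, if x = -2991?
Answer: -53838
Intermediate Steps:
a = 18 (a = 1/(-1) + 19 = -1 + 19 = 18)
x*a = -2991*18 = -53838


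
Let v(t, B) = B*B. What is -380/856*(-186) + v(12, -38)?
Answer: 163343/107 ≈ 1526.6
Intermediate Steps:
v(t, B) = B²
-380/856*(-186) + v(12, -38) = -380/856*(-186) + (-38)² = -380*1/856*(-186) + 1444 = -95/214*(-186) + 1444 = 8835/107 + 1444 = 163343/107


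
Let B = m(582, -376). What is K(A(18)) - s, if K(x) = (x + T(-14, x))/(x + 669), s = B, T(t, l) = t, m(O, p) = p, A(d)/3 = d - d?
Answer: 251530/669 ≈ 375.98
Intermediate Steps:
A(d) = 0 (A(d) = 3*(d - d) = 3*0 = 0)
B = -376
s = -376
K(x) = (-14 + x)/(669 + x) (K(x) = (x - 14)/(x + 669) = (-14 + x)/(669 + x))
K(A(18)) - s = (-14 + 0)/(669 + 0) - 1*(-376) = -14/669 + 376 = 251530/669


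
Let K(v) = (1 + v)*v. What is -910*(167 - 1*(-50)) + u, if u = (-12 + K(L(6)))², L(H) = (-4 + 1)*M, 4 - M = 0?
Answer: -183070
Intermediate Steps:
M = 4 (M = 4 - 1*0 = 4 + 0 = 4)
L(H) = -12 (L(H) = (-4 + 1)*4 = -3*4 = -12)
K(v) = v*(1 + v)
u = 14400 (u = (-12 - 12*(1 - 12))² = (-12 - 12*(-11))² = (-12 + 132)² = 120² = 14400)
-910*(167 - 1*(-50)) + u = -910*(167 - 1*(-50)) + 14400 = -910*(167 + 50) + 14400 = -910*217 + 14400 = -197470 + 14400 = -183070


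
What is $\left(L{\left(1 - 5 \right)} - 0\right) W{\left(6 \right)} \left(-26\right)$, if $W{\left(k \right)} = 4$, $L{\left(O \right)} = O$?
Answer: $416$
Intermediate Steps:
$\left(L{\left(1 - 5 \right)} - 0\right) W{\left(6 \right)} \left(-26\right) = \left(\left(1 - 5\right) - 0\right) 4 \left(-26\right) = \left(-4 + 0\right) 4 \left(-26\right) = \left(-4\right) 4 \left(-26\right) = \left(-16\right) \left(-26\right) = 416$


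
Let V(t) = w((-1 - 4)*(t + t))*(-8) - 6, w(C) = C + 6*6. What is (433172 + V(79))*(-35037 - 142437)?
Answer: -77946225852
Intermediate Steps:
w(C) = 36 + C (w(C) = C + 36 = 36 + C)
V(t) = -294 + 80*t (V(t) = (36 + (-1 - 4)*(t + t))*(-8) - 6 = (36 - 10*t)*(-8) - 6 = (-288 + 80*t) - 6 = -294 + 80*t)
(433172 + V(79))*(-35037 - 142437) = (433172 + (-294 + 80*79))*(-35037 - 142437) = (433172 + (-294 + 6320))*(-177474) = (433172 + 6026)*(-177474) = 439198*(-177474) = -77946225852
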